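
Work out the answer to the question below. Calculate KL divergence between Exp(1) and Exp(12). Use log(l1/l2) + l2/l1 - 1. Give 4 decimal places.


KL divergence for exponential family:
KL = log(l1/l2) + l2/l1 - 1.
log(1/12) = -2.484907.
12/1 = 12.0.
KL = -2.484907 + 12.0 - 1 = 8.5151

8.5151


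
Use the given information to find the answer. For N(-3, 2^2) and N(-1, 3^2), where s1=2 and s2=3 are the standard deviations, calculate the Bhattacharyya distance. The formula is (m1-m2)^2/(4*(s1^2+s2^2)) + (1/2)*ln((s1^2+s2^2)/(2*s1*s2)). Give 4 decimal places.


Bhattacharyya distance between two Gaussians:
DB = (m1-m2)^2/(4*(s1^2+s2^2)) + (1/2)*ln((s1^2+s2^2)/(2*s1*s2)).
(m1-m2)^2 = (-2)^2 = 4.
s1^2+s2^2 = 4 + 9 = 13.
term1 = 4/52 = 0.076923.
term2 = 0.5*ln(13/12.0) = 0.040021.
DB = 0.076923 + 0.040021 = 0.1169

0.1169


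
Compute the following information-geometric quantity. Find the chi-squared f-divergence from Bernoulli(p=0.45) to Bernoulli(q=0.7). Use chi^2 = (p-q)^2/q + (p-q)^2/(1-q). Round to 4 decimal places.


Chi-squared divergence between Bernoulli distributions:
chi^2 = (p-q)^2/q + (p-q)^2/(1-q).
p = 0.45, q = 0.7, p-q = -0.25.
(p-q)^2 = 0.0625.
term1 = 0.0625/0.7 = 0.089286.
term2 = 0.0625/0.3 = 0.208333.
chi^2 = 0.089286 + 0.208333 = 0.2976

0.2976


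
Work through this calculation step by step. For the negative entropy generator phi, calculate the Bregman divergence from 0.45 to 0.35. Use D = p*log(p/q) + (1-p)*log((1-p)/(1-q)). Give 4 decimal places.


Bregman divergence with negative entropy generator:
D = p*log(p/q) + (1-p)*log((1-p)/(1-q)).
p = 0.45, q = 0.35.
p*log(p/q) = 0.45*log(0.45/0.35) = 0.113091.
(1-p)*log((1-p)/(1-q)) = 0.55*log(0.55/0.65) = -0.09188.
D = 0.113091 + -0.09188 = 0.0212

0.0212


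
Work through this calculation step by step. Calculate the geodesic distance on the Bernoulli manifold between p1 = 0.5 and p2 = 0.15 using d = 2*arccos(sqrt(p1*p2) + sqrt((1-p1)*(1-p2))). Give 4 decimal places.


Geodesic distance on Bernoulli manifold:
d(p1,p2) = 2*arccos(sqrt(p1*p2) + sqrt((1-p1)*(1-p2))).
sqrt(p1*p2) = sqrt(0.5*0.15) = 0.273861.
sqrt((1-p1)*(1-p2)) = sqrt(0.5*0.85) = 0.65192.
arg = 0.273861 + 0.65192 = 0.925782.
d = 2*arccos(0.925782) = 0.7754

0.7754


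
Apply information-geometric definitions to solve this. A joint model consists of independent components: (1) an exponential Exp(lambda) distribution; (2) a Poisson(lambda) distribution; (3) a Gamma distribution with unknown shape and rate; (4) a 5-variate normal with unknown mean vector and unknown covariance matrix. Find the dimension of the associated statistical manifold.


The dimension of a statistical manifold equals the number of free
(independent) real parameters of the model. For a product of independent
blocks the parameter counts add.
- exponential (lambda): 1.
- Poisson (lambda): 1.
- Gamma (shape, rate): 2.
- 5-variate normal: 5 (mean) + 5*6/2 = 15 (symmetric covariance) = 20.
Total = 1 + 1 + 2 + 20 = 24.
Dimension = 24

24


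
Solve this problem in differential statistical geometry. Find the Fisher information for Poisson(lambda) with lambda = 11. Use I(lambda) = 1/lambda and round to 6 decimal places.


Fisher information for Poisson: I(lambda) = 1/lambda.
lambda = 11.
I(lambda) = 1/11 = 0.090909

0.090909


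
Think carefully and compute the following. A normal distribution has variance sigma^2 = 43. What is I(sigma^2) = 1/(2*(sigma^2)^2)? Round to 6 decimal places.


Fisher information for variance: I(sigma^2) = 1/(2*sigma^4).
sigma^2 = 43, so sigma^4 = 1849.
I = 1/(2*1849) = 1/3698 = 0.000270

0.000270


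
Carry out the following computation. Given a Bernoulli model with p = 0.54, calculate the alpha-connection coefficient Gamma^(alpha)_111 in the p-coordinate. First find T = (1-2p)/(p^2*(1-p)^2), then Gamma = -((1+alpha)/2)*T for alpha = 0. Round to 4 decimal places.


Skewness (Amari-Chentsov) tensor: T = (1-2p)/(p^2*(1-p)^2).
p = 0.54, 1-2p = -0.08, p^2 = 0.2916, (1-p)^2 = 0.2116.
T = -0.08/(0.2916 * 0.2116) = -1.296543.
In the p-coordinate, Gamma^(alpha) = Gamma^(0) - (alpha/2)*T with Gamma^(0) = (1/2)*g'(p) = -T/2,
so Gamma^(alpha) = -((1+alpha)/2)*T.
alpha = 0, -(1+alpha)/2 = -0.5.
Gamma = -0.5 * -1.296543 = 0.6483

0.6483


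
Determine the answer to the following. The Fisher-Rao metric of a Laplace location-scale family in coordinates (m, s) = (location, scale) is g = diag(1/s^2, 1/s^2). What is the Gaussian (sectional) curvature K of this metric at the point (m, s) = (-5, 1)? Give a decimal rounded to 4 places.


The metric has the form g = (A dm^2 + B ds^2)/s^2 with A = 1, B = 1.
Substitute u = sqrt(A/B)*m: g = B*(du^2 + ds^2)/s^2, i.e. B times the
Poincare upper half-plane metric, which has constant Gaussian curvature -1.
Scaling a 2D metric by a constant c divides the Gaussian curvature by c,
so K = -1/B = -1/(1) = -1.0000 everywhere (the point (m, s) = (-5, 1) is irrelevant:
the curvature is constant).
The requested Gaussian curvature is K = -1.0000.

-1.0000


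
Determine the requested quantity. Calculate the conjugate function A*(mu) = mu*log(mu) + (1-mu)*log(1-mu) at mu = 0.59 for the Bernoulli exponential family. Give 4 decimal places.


Legendre transform for Bernoulli:
A*(mu) = mu*log(mu) + (1-mu)*log(1-mu).
mu = 0.59, 1-mu = 0.41.
mu*log(mu) = 0.59*log(0.59) = -0.311303.
(1-mu)*log(1-mu) = 0.41*log(0.41) = -0.365555.
A* = -0.311303 + -0.365555 = -0.6769

-0.6769


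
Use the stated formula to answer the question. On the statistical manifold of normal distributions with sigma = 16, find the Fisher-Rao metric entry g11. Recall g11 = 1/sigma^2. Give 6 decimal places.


For the 2-parameter normal family, the Fisher metric has:
  g11 = 1/sigma^2, g22 = 2/sigma^2.
sigma = 16, sigma^2 = 256.
g11 = 0.003906

0.003906


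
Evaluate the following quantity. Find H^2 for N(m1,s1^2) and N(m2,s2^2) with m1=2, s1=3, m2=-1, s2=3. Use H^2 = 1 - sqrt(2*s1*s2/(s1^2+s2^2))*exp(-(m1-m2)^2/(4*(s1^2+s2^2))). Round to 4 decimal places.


Squared Hellinger distance for Gaussians:
H^2 = 1 - sqrt(2*s1*s2/(s1^2+s2^2)) * exp(-(m1-m2)^2/(4*(s1^2+s2^2))).
s1^2 = 9, s2^2 = 9, s1^2+s2^2 = 18.
sqrt(2*3*3/(18)) = 1.0.
(m1-m2)^2 = (3)^2 = 9.
exp(-9/(4*18)) = exp(-0.125) = 0.882497.
H^2 = 1 - 1.0*0.882497 = 0.1175

0.1175


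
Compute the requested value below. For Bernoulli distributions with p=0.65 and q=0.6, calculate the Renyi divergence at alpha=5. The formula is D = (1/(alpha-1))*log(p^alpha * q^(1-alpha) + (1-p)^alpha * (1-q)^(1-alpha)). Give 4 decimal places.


Renyi divergence of order alpha between Bernoulli distributions:
D = (1/(alpha-1))*log(p^alpha * q^(1-alpha) + (1-p)^alpha * (1-q)^(1-alpha)).
alpha = 5, p = 0.65, q = 0.6.
p^alpha * q^(1-alpha) = 0.65^5 * 0.6^-4 = 0.895286.
(1-p)^alpha * (1-q)^(1-alpha) = 0.35^5 * 0.4^-4 = 0.205164.
sum = 0.895286 + 0.205164 = 1.10045.
D = (1/4)*log(1.10045) = 0.0239

0.0239


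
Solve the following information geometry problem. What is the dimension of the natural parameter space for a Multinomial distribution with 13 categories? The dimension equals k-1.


Exponential family dimension calculation:
For Multinomial with k=13 categories, dim = k-1 = 12.

12


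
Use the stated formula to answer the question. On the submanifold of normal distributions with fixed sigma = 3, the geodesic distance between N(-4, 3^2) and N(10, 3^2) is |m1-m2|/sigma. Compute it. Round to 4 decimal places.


On the fixed-variance normal subfamily, geodesic distance = |m1-m2|/sigma.
|-4 - 10| = 14.
sigma = 3.
d = 14/3 = 4.6667

4.6667


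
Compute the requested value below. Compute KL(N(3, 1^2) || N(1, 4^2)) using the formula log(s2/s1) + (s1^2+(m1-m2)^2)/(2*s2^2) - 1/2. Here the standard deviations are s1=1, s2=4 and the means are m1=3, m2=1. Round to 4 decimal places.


KL divergence between normal distributions:
KL = log(s2/s1) + (s1^2 + (m1-m2)^2)/(2*s2^2) - 1/2.
log(4/1) = 1.386294.
(1^2 + (3-1)^2)/(2*4^2) = (1 + 4)/32 = 0.15625.
KL = 1.386294 + 0.15625 - 0.5 = 1.0425

1.0425


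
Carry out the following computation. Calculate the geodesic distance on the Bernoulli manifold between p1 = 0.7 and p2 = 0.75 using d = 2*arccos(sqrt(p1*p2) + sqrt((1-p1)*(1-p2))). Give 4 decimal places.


Geodesic distance on Bernoulli manifold:
d(p1,p2) = 2*arccos(sqrt(p1*p2) + sqrt((1-p1)*(1-p2))).
sqrt(p1*p2) = sqrt(0.7*0.75) = 0.724569.
sqrt((1-p1)*(1-p2)) = sqrt(0.3*0.25) = 0.273861.
arg = 0.724569 + 0.273861 = 0.99843.
d = 2*arccos(0.99843) = 0.1121

0.1121


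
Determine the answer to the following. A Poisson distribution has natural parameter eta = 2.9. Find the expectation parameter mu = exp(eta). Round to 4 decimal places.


Expectation parameter for Poisson exponential family:
mu = exp(eta).
eta = 2.9.
mu = exp(2.9) = 18.1741

18.1741


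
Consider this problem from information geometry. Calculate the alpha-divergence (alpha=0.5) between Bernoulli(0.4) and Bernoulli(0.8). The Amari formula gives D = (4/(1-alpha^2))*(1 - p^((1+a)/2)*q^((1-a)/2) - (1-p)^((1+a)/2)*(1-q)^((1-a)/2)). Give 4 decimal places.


Amari alpha-divergence:
D = (4/(1-alpha^2))*(1 - p^((1+a)/2)*q^((1-a)/2) - (1-p)^((1+a)/2)*(1-q)^((1-a)/2)).
alpha = 0.5, p = 0.4, q = 0.8.
e1 = (1+alpha)/2 = 0.75, e2 = (1-alpha)/2 = 0.25.
t1 = p^e1 * q^e2 = 0.4^0.75 * 0.8^0.25 = 0.475683.
t2 = (1-p)^e1 * (1-q)^e2 = 0.6^0.75 * 0.2^0.25 = 0.455901.
4/(1-alpha^2) = 5.333333.
D = 5.333333*(1 - 0.475683 - 0.455901) = 0.3649

0.3649


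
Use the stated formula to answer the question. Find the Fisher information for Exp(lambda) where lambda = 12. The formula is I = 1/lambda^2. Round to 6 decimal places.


Fisher information for exponential: I(lambda) = 1/lambda^2.
lambda = 12, lambda^2 = 144.
I = 1/144 = 0.006944

0.006944


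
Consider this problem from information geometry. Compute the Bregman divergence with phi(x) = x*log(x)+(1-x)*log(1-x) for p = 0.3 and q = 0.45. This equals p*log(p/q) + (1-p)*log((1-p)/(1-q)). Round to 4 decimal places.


Bregman divergence with negative entropy generator:
D = p*log(p/q) + (1-p)*log((1-p)/(1-q)).
p = 0.3, q = 0.45.
p*log(p/q) = 0.3*log(0.3/0.45) = -0.12164.
(1-p)*log((1-p)/(1-q)) = 0.7*log(0.7/0.55) = 0.168813.
D = -0.12164 + 0.168813 = 0.0472

0.0472


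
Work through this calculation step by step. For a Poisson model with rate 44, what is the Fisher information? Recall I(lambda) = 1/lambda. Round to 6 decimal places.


Fisher information for Poisson: I(lambda) = 1/lambda.
lambda = 44.
I(lambda) = 1/44 = 0.022727

0.022727


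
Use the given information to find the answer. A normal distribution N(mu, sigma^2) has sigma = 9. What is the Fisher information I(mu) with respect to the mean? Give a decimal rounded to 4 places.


The Fisher information for the mean of a normal distribution is I(mu) = 1/sigma^2.
sigma = 9, so sigma^2 = 81.
I(mu) = 1/81 = 0.0123

0.0123


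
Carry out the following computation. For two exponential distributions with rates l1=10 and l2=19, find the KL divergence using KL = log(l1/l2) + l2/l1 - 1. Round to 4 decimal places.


KL divergence for exponential family:
KL = log(l1/l2) + l2/l1 - 1.
log(10/19) = -0.641854.
19/10 = 1.9.
KL = -0.641854 + 1.9 - 1 = 0.2581

0.2581


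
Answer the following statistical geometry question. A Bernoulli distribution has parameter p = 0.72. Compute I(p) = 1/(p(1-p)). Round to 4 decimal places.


For Bernoulli(p), Fisher information is I(p) = 1/(p*(1-p)).
p = 0.72, 1-p = 0.28.
p*(1-p) = 0.2016.
I(p) = 1/0.2016 = 4.9603

4.9603


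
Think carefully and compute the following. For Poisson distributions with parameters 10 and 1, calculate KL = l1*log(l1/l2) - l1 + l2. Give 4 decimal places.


KL divergence for Poisson:
KL = l1*log(l1/l2) - l1 + l2.
l1 = 10, l2 = 1.
log(10/1) = 2.302585.
l1*log(l1/l2) = 10 * 2.302585 = 23.025851.
KL = 23.025851 - 10 + 1 = 14.0259

14.0259


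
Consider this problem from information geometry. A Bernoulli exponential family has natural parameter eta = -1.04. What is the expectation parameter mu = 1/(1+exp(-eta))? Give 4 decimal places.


Dual coordinate (expectation parameter) for Bernoulli:
mu = 1/(1+exp(-eta)).
eta = -1.04.
exp(-eta) = exp(1.04) = 2.829217.
mu = 1/(1+2.829217) = 0.2611

0.2611


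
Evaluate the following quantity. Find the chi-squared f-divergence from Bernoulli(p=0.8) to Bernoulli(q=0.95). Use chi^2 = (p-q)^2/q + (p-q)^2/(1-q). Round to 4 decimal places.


Chi-squared divergence between Bernoulli distributions:
chi^2 = (p-q)^2/q + (p-q)^2/(1-q).
p = 0.8, q = 0.95, p-q = -0.15.
(p-q)^2 = 0.0225.
term1 = 0.0225/0.95 = 0.023684.
term2 = 0.0225/0.05 = 0.45.
chi^2 = 0.023684 + 0.45 = 0.4737

0.4737


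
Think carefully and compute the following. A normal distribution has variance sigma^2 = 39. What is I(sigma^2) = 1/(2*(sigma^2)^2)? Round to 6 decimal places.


Fisher information for variance: I(sigma^2) = 1/(2*sigma^4).
sigma^2 = 39, so sigma^4 = 1521.
I = 1/(2*1521) = 1/3042 = 0.000329

0.000329


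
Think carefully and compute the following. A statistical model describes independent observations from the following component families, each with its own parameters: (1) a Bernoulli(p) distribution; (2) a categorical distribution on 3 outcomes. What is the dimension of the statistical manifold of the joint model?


The dimension of a statistical manifold equals the number of free
(independent) real parameters of the model. For a product of independent
blocks the parameter counts add.
- Bernoulli (p): 1.
- categorical on 3 outcomes (probabilities sum to 1): 3-1 = 2.
Total = 1 + 2 = 3.
Dimension = 3

3


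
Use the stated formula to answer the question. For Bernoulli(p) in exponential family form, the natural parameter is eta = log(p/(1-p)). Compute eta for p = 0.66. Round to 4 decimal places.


Natural parameter for Bernoulli: eta = log(p/(1-p)).
p = 0.66, 1-p = 0.34.
p/(1-p) = 1.941176.
eta = log(1.941176) = 0.6633

0.6633


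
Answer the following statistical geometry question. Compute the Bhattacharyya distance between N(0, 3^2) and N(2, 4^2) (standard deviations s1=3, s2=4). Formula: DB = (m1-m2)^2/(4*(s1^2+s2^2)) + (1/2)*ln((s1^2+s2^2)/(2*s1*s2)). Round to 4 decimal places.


Bhattacharyya distance between two Gaussians:
DB = (m1-m2)^2/(4*(s1^2+s2^2)) + (1/2)*ln((s1^2+s2^2)/(2*s1*s2)).
(m1-m2)^2 = (-2)^2 = 4.
s1^2+s2^2 = 9 + 16 = 25.
term1 = 4/100 = 0.04.
term2 = 0.5*ln(25/24.0) = 0.020411.
DB = 0.04 + 0.020411 = 0.0604

0.0604


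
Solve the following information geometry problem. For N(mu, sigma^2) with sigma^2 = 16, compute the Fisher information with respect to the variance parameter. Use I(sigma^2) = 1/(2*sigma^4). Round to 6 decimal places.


Fisher information for variance: I(sigma^2) = 1/(2*sigma^4).
sigma^2 = 16, so sigma^4 = 256.
I = 1/(2*256) = 1/512 = 0.001953

0.001953


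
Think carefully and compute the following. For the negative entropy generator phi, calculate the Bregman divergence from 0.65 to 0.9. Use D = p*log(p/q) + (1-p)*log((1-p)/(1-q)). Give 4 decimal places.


Bregman divergence with negative entropy generator:
D = p*log(p/q) + (1-p)*log((1-p)/(1-q)).
p = 0.65, q = 0.9.
p*log(p/q) = 0.65*log(0.65/0.9) = -0.211525.
(1-p)*log((1-p)/(1-q)) = 0.35*log(0.35/0.1) = 0.438467.
D = -0.211525 + 0.438467 = 0.2269

0.2269


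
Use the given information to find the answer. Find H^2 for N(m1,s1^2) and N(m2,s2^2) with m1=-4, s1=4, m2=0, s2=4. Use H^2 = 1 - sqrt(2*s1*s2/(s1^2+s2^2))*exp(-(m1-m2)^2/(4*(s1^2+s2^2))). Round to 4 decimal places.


Squared Hellinger distance for Gaussians:
H^2 = 1 - sqrt(2*s1*s2/(s1^2+s2^2)) * exp(-(m1-m2)^2/(4*(s1^2+s2^2))).
s1^2 = 16, s2^2 = 16, s1^2+s2^2 = 32.
sqrt(2*4*4/(32)) = 1.0.
(m1-m2)^2 = (-4)^2 = 16.
exp(-16/(4*32)) = exp(-0.125) = 0.882497.
H^2 = 1 - 1.0*0.882497 = 0.1175

0.1175


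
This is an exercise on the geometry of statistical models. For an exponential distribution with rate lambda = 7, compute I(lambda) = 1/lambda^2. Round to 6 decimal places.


Fisher information for exponential: I(lambda) = 1/lambda^2.
lambda = 7, lambda^2 = 49.
I = 1/49 = 0.020408

0.020408


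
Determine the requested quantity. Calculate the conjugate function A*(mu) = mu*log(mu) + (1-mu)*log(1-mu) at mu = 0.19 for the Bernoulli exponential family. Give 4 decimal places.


Legendre transform for Bernoulli:
A*(mu) = mu*log(mu) + (1-mu)*log(1-mu).
mu = 0.19, 1-mu = 0.81.
mu*log(mu) = 0.19*log(0.19) = -0.315539.
(1-mu)*log(1-mu) = 0.81*log(0.81) = -0.170684.
A* = -0.315539 + -0.170684 = -0.4862

-0.4862


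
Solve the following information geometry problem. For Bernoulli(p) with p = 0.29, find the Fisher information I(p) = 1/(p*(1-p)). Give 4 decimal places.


For Bernoulli(p), Fisher information is I(p) = 1/(p*(1-p)).
p = 0.29, 1-p = 0.71.
p*(1-p) = 0.2059.
I(p) = 1/0.2059 = 4.8567

4.8567


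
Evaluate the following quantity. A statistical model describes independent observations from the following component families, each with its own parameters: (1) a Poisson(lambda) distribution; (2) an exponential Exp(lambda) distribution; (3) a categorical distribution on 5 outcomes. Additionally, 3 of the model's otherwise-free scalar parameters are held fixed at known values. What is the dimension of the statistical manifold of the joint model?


The dimension of a statistical manifold equals the number of free
(independent) real parameters of the model. For a product of independent
blocks the parameter counts add.
- Poisson (lambda): 1.
- exponential (lambda): 1.
- categorical on 5 outcomes (probabilities sum to 1): 5-1 = 4.
Total = 1 + 1 + 4 = 6.
3 parameter(s) fixed at known values: 6 - 3 = 3.
Dimension = 3

3


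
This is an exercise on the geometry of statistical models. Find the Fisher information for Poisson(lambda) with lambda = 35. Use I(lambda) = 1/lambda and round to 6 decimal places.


Fisher information for Poisson: I(lambda) = 1/lambda.
lambda = 35.
I(lambda) = 1/35 = 0.028571

0.028571


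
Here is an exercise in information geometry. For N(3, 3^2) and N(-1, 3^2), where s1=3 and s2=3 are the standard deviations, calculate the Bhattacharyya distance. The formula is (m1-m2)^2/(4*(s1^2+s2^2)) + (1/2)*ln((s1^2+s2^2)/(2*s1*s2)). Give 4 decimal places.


Bhattacharyya distance between two Gaussians:
DB = (m1-m2)^2/(4*(s1^2+s2^2)) + (1/2)*ln((s1^2+s2^2)/(2*s1*s2)).
(m1-m2)^2 = (4)^2 = 16.
s1^2+s2^2 = 9 + 9 = 18.
term1 = 16/72 = 0.222222.
term2 = 0.5*ln(18/18.0) = 0.0.
DB = 0.222222 + 0.0 = 0.2222

0.2222


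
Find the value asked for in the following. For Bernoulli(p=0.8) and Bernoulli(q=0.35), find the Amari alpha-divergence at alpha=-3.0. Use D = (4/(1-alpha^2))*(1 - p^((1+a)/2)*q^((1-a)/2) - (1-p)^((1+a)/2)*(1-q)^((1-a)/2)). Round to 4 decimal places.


Amari alpha-divergence:
D = (4/(1-alpha^2))*(1 - p^((1+a)/2)*q^((1-a)/2) - (1-p)^((1+a)/2)*(1-q)^((1-a)/2)).
alpha = -3.0, p = 0.8, q = 0.35.
e1 = (1+alpha)/2 = -1.0, e2 = (1-alpha)/2 = 2.0.
t1 = p^e1 * q^e2 = 0.8^-1.0 * 0.35^2.0 = 0.153125.
t2 = (1-p)^e1 * (1-q)^e2 = 0.2^-1.0 * 0.65^2.0 = 2.1125.
4/(1-alpha^2) = -0.5.
D = -0.5*(1 - 0.153125 - 2.1125) = 0.6328

0.6328


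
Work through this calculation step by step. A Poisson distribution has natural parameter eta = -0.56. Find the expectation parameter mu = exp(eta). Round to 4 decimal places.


Expectation parameter for Poisson exponential family:
mu = exp(eta).
eta = -0.56.
mu = exp(-0.56) = 0.5712

0.5712


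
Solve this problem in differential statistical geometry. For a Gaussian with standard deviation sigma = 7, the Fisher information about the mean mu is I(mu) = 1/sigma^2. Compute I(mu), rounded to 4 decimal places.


The Fisher information for the mean of a normal distribution is I(mu) = 1/sigma^2.
sigma = 7, so sigma^2 = 49.
I(mu) = 1/49 = 0.0204

0.0204


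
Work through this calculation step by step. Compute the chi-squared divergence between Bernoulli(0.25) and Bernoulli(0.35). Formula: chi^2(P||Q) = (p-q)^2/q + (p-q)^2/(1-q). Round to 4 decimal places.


Chi-squared divergence between Bernoulli distributions:
chi^2 = (p-q)^2/q + (p-q)^2/(1-q).
p = 0.25, q = 0.35, p-q = -0.1.
(p-q)^2 = 0.01.
term1 = 0.01/0.35 = 0.028571.
term2 = 0.01/0.65 = 0.015385.
chi^2 = 0.028571 + 0.015385 = 0.0440

0.0440


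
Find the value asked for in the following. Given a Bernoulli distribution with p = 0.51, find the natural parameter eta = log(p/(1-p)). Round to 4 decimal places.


Natural parameter for Bernoulli: eta = log(p/(1-p)).
p = 0.51, 1-p = 0.49.
p/(1-p) = 1.040816.
eta = log(1.040816) = 0.0400

0.0400


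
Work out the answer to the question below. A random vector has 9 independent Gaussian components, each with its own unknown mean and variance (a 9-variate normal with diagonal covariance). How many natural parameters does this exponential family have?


Exponential family dimension calculation:
Each univariate normal has two natural parameters (mu/sigma^2 and -1/(2 sigma^2)).
With 9 independent components, dim = 2 * 9 = 18.

18


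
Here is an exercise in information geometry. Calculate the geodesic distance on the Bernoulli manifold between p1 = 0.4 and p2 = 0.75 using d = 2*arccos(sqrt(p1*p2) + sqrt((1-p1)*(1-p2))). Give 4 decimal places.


Geodesic distance on Bernoulli manifold:
d(p1,p2) = 2*arccos(sqrt(p1*p2) + sqrt((1-p1)*(1-p2))).
sqrt(p1*p2) = sqrt(0.4*0.75) = 0.547723.
sqrt((1-p1)*(1-p2)) = sqrt(0.6*0.25) = 0.387298.
arg = 0.547723 + 0.387298 = 0.935021.
d = 2*arccos(0.935021) = 0.7250

0.7250


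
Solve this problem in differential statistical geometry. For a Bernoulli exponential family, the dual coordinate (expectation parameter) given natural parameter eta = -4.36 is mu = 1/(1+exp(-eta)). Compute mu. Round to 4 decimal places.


Dual coordinate (expectation parameter) for Bernoulli:
mu = 1/(1+exp(-eta)).
eta = -4.36.
exp(-eta) = exp(4.36) = 78.257134.
mu = 1/(1+78.257134) = 0.0126

0.0126


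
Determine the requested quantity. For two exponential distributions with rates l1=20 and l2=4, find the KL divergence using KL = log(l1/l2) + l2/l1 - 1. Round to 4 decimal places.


KL divergence for exponential family:
KL = log(l1/l2) + l2/l1 - 1.
log(20/4) = 1.609438.
4/20 = 0.2.
KL = 1.609438 + 0.2 - 1 = 0.8094

0.8094


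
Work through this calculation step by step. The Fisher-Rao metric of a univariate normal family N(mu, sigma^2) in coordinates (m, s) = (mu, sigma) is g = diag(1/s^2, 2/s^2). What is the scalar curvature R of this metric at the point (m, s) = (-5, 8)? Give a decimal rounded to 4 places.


The metric has the form g = (A dm^2 + B ds^2)/s^2 with A = 1, B = 2.
Substitute u = sqrt(A/B)*m: g = B*(du^2 + ds^2)/s^2, i.e. B times the
Poincare upper half-plane metric, which has constant Gaussian curvature -1.
Scaling a 2D metric by a constant c divides the Gaussian curvature by c,
so K = -1/B = -1/(2) = -0.5000 everywhere (the point (m, s) = (-5, 8) is irrelevant:
the curvature is constant).
Scalar curvature in dimension 2: R = 2K = -2/(2) = -1.0000.

-1.0000


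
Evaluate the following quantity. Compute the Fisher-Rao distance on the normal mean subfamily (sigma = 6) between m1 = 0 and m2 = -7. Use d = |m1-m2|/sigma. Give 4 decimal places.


On the fixed-variance normal subfamily, geodesic distance = |m1-m2|/sigma.
|0 - -7| = 7.
sigma = 6.
d = 7/6 = 1.1667

1.1667


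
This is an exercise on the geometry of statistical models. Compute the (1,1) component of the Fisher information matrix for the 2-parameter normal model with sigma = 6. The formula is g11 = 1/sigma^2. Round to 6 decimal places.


For the 2-parameter normal family, the Fisher metric has:
  g11 = 1/sigma^2, g22 = 2/sigma^2.
sigma = 6, sigma^2 = 36.
g11 = 0.027778

0.027778


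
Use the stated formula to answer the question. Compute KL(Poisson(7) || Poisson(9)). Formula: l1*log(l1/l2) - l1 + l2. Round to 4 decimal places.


KL divergence for Poisson:
KL = l1*log(l1/l2) - l1 + l2.
l1 = 7, l2 = 9.
log(7/9) = -0.251314.
l1*log(l1/l2) = 7 * -0.251314 = -1.759201.
KL = -1.759201 - 7 + 9 = 0.2408

0.2408


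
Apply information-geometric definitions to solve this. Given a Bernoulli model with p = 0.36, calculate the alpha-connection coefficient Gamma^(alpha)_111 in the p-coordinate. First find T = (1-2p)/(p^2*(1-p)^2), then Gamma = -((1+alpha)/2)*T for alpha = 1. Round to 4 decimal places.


Skewness (Amari-Chentsov) tensor: T = (1-2p)/(p^2*(1-p)^2).
p = 0.36, 1-2p = 0.28, p^2 = 0.1296, (1-p)^2 = 0.4096.
T = 0.28/(0.1296 * 0.4096) = 5.274643.
In the p-coordinate, Gamma^(alpha) = Gamma^(0) - (alpha/2)*T with Gamma^(0) = (1/2)*g'(p) = -T/2,
so Gamma^(alpha) = -((1+alpha)/2)*T.
alpha = 1, -(1+alpha)/2 = -1.0.
Gamma = -1.0 * 5.274643 = -5.2746

-5.2746


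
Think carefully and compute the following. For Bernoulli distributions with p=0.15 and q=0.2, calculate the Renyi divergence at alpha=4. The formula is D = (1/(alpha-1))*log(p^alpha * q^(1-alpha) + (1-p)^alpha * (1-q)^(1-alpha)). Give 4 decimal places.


Renyi divergence of order alpha between Bernoulli distributions:
D = (1/(alpha-1))*log(p^alpha * q^(1-alpha) + (1-p)^alpha * (1-q)^(1-alpha)).
alpha = 4, p = 0.15, q = 0.2.
p^alpha * q^(1-alpha) = 0.15^4 * 0.2^-3 = 0.063281.
(1-p)^alpha * (1-q)^(1-alpha) = 0.85^4 * 0.8^-3 = 1.019543.
sum = 0.063281 + 1.019543 = 1.082825.
D = (1/3)*log(1.082825) = 0.0265

0.0265


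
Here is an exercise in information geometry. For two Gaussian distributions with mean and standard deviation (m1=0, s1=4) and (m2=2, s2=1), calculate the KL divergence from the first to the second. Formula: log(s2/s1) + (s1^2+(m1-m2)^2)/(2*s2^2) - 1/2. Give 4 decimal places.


KL divergence between normal distributions:
KL = log(s2/s1) + (s1^2 + (m1-m2)^2)/(2*s2^2) - 1/2.
log(1/4) = -1.386294.
(4^2 + (0-2)^2)/(2*1^2) = (16 + 4)/2 = 10.0.
KL = -1.386294 + 10.0 - 0.5 = 8.1137

8.1137


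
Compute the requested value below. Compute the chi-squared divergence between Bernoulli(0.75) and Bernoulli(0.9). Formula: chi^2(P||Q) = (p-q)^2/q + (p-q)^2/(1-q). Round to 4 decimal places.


Chi-squared divergence between Bernoulli distributions:
chi^2 = (p-q)^2/q + (p-q)^2/(1-q).
p = 0.75, q = 0.9, p-q = -0.15.
(p-q)^2 = 0.0225.
term1 = 0.0225/0.9 = 0.025.
term2 = 0.0225/0.1 = 0.225.
chi^2 = 0.025 + 0.225 = 0.2500

0.2500


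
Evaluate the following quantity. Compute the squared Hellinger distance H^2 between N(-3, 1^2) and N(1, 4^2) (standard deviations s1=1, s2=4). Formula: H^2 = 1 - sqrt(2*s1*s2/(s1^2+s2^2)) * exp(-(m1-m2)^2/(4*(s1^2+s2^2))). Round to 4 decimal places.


Squared Hellinger distance for Gaussians:
H^2 = 1 - sqrt(2*s1*s2/(s1^2+s2^2)) * exp(-(m1-m2)^2/(4*(s1^2+s2^2))).
s1^2 = 1, s2^2 = 16, s1^2+s2^2 = 17.
sqrt(2*1*4/(17)) = 0.685994.
(m1-m2)^2 = (-4)^2 = 16.
exp(-16/(4*17)) = exp(-0.235294) = 0.790338.
H^2 = 1 - 0.685994*0.790338 = 0.4578

0.4578


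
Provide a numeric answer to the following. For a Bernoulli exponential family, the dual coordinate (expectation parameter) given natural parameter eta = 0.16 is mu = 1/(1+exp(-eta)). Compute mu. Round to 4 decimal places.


Dual coordinate (expectation parameter) for Bernoulli:
mu = 1/(1+exp(-eta)).
eta = 0.16.
exp(-eta) = exp(-0.16) = 0.852144.
mu = 1/(1+0.852144) = 0.5399

0.5399


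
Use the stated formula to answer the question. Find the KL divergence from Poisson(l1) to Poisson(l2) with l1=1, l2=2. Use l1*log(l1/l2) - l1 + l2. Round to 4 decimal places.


KL divergence for Poisson:
KL = l1*log(l1/l2) - l1 + l2.
l1 = 1, l2 = 2.
log(1/2) = -0.693147.
l1*log(l1/l2) = 1 * -0.693147 = -0.693147.
KL = -0.693147 - 1 + 2 = 0.3069

0.3069


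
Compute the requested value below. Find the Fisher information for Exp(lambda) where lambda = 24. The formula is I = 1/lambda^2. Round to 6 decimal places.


Fisher information for exponential: I(lambda) = 1/lambda^2.
lambda = 24, lambda^2 = 576.
I = 1/576 = 0.001736

0.001736


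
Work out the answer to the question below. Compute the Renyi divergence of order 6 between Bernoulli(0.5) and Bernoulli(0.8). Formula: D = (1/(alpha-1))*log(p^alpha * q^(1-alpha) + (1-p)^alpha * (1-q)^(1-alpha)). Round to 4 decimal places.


Renyi divergence of order alpha between Bernoulli distributions:
D = (1/(alpha-1))*log(p^alpha * q^(1-alpha) + (1-p)^alpha * (1-q)^(1-alpha)).
alpha = 6, p = 0.5, q = 0.8.
p^alpha * q^(1-alpha) = 0.5^6 * 0.8^-5 = 0.047684.
(1-p)^alpha * (1-q)^(1-alpha) = 0.5^6 * 0.2^-5 = 48.828125.
sum = 0.047684 + 48.828125 = 48.875809.
D = (1/5)*log(48.875809) = 0.7779

0.7779


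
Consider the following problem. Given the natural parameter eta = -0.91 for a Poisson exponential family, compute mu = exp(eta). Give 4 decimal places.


Expectation parameter for Poisson exponential family:
mu = exp(eta).
eta = -0.91.
mu = exp(-0.91) = 0.4025

0.4025


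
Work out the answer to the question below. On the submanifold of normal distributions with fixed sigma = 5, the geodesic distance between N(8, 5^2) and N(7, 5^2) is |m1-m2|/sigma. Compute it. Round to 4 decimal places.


On the fixed-variance normal subfamily, geodesic distance = |m1-m2|/sigma.
|8 - 7| = 1.
sigma = 5.
d = 1/5 = 0.2000

0.2000


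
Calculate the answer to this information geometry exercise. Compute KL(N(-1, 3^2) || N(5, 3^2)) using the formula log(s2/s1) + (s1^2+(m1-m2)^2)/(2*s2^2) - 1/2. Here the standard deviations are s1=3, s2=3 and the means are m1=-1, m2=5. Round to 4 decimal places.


KL divergence between normal distributions:
KL = log(s2/s1) + (s1^2 + (m1-m2)^2)/(2*s2^2) - 1/2.
log(3/3) = 0.0.
(3^2 + (-1-5)^2)/(2*3^2) = (9 + 36)/18 = 2.5.
KL = 0.0 + 2.5 - 0.5 = 2.0000

2.0000


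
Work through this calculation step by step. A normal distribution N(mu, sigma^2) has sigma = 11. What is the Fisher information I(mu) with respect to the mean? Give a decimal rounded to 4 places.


The Fisher information for the mean of a normal distribution is I(mu) = 1/sigma^2.
sigma = 11, so sigma^2 = 121.
I(mu) = 1/121 = 0.0083

0.0083


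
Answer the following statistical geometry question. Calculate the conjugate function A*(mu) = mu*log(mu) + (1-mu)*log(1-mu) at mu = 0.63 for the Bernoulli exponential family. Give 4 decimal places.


Legendre transform for Bernoulli:
A*(mu) = mu*log(mu) + (1-mu)*log(1-mu).
mu = 0.63, 1-mu = 0.37.
mu*log(mu) = 0.63*log(0.63) = -0.291082.
(1-mu)*log(1-mu) = 0.37*log(0.37) = -0.367873.
A* = -0.291082 + -0.367873 = -0.6590

-0.6590


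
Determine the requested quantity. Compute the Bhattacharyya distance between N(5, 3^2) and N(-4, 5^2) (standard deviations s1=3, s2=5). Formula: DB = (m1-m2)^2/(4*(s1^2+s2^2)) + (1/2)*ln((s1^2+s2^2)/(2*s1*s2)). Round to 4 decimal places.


Bhattacharyya distance between two Gaussians:
DB = (m1-m2)^2/(4*(s1^2+s2^2)) + (1/2)*ln((s1^2+s2^2)/(2*s1*s2)).
(m1-m2)^2 = (9)^2 = 81.
s1^2+s2^2 = 9 + 25 = 34.
term1 = 81/136 = 0.595588.
term2 = 0.5*ln(34/30.0) = 0.062582.
DB = 0.595588 + 0.062582 = 0.6582

0.6582


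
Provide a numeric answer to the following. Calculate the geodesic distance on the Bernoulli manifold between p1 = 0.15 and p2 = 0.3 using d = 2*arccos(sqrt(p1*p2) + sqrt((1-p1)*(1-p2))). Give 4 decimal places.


Geodesic distance on Bernoulli manifold:
d(p1,p2) = 2*arccos(sqrt(p1*p2) + sqrt((1-p1)*(1-p2))).
sqrt(p1*p2) = sqrt(0.15*0.3) = 0.212132.
sqrt((1-p1)*(1-p2)) = sqrt(0.85*0.7) = 0.771362.
arg = 0.212132 + 0.771362 = 0.983494.
d = 2*arccos(0.983494) = 0.3639

0.3639


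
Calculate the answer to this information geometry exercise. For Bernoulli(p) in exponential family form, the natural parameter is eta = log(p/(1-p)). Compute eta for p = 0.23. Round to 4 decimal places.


Natural parameter for Bernoulli: eta = log(p/(1-p)).
p = 0.23, 1-p = 0.77.
p/(1-p) = 0.298701.
eta = log(0.298701) = -1.2083

-1.2083


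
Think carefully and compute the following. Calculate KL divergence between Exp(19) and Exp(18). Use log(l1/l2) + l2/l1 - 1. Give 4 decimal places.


KL divergence for exponential family:
KL = log(l1/l2) + l2/l1 - 1.
log(19/18) = 0.054067.
18/19 = 0.947368.
KL = 0.054067 + 0.947368 - 1 = 0.0014

0.0014


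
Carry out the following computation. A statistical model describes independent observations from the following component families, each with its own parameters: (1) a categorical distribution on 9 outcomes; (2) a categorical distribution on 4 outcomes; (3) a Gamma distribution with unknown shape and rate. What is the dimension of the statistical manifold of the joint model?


The dimension of a statistical manifold equals the number of free
(independent) real parameters of the model. For a product of independent
blocks the parameter counts add.
- categorical on 9 outcomes (probabilities sum to 1): 9-1 = 8.
- categorical on 4 outcomes (probabilities sum to 1): 4-1 = 3.
- Gamma (shape, rate): 2.
Total = 8 + 3 + 2 = 13.
Dimension = 13

13


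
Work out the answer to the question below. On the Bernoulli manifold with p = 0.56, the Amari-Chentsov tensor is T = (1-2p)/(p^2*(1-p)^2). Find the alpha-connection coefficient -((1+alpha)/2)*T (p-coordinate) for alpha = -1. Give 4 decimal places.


Skewness (Amari-Chentsov) tensor: T = (1-2p)/(p^2*(1-p)^2).
p = 0.56, 1-2p = -0.12, p^2 = 0.3136, (1-p)^2 = 0.1936.
T = -0.12/(0.3136 * 0.1936) = -1.976514.
In the p-coordinate, Gamma^(alpha) = Gamma^(0) - (alpha/2)*T with Gamma^(0) = (1/2)*g'(p) = -T/2,
so Gamma^(alpha) = -((1+alpha)/2)*T.
alpha = -1, -(1+alpha)/2 = 0.0.
Gamma = 0.0 * -1.976514 = 0.0000

0.0000


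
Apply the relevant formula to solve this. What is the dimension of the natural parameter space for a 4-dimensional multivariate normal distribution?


Exponential family dimension calculation:
For 4-dim MVN: mean has 4 params, covariance has 4*5/2 = 10 unique entries.
Total dim = 4 + 10 = 14.

14


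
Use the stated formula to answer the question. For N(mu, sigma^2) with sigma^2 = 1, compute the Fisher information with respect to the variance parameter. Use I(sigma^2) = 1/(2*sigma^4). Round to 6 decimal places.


Fisher information for variance: I(sigma^2) = 1/(2*sigma^4).
sigma^2 = 1, so sigma^4 = 1.
I = 1/(2*1) = 1/2 = 0.500000

0.500000


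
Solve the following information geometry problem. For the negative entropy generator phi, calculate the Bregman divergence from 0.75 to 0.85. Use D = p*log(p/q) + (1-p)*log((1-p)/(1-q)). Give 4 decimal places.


Bregman divergence with negative entropy generator:
D = p*log(p/q) + (1-p)*log((1-p)/(1-q)).
p = 0.75, q = 0.85.
p*log(p/q) = 0.75*log(0.75/0.85) = -0.093872.
(1-p)*log((1-p)/(1-q)) = 0.25*log(0.25/0.15) = 0.127706.
D = -0.093872 + 0.127706 = 0.0338

0.0338


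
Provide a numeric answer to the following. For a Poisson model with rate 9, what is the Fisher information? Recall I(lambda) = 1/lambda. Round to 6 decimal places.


Fisher information for Poisson: I(lambda) = 1/lambda.
lambda = 9.
I(lambda) = 1/9 = 0.111111

0.111111


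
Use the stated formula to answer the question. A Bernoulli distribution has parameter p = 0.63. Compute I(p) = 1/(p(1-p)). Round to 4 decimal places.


For Bernoulli(p), Fisher information is I(p) = 1/(p*(1-p)).
p = 0.63, 1-p = 0.37.
p*(1-p) = 0.2331.
I(p) = 1/0.2331 = 4.2900

4.2900


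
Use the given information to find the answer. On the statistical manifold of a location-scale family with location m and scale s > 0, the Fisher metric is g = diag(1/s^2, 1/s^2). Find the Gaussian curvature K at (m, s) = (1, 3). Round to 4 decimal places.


The metric has the form g = (A dm^2 + B ds^2)/s^2 with A = 1, B = 1.
Substitute u = sqrt(A/B)*m: g = B*(du^2 + ds^2)/s^2, i.e. B times the
Poincare upper half-plane metric, which has constant Gaussian curvature -1.
Scaling a 2D metric by a constant c divides the Gaussian curvature by c,
so K = -1/B = -1/(1) = -1.0000 everywhere (the point (m, s) = (1, 3) is irrelevant:
the curvature is constant).
The requested Gaussian curvature is K = -1.0000.

-1.0000


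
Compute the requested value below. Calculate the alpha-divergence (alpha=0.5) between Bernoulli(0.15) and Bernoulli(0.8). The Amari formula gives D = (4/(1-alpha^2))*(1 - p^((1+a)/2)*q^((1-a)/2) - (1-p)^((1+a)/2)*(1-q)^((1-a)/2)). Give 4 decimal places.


Amari alpha-divergence:
D = (4/(1-alpha^2))*(1 - p^((1+a)/2)*q^((1-a)/2) - (1-p)^((1+a)/2)*(1-q)^((1-a)/2)).
alpha = 0.5, p = 0.15, q = 0.8.
e1 = (1+alpha)/2 = 0.75, e2 = (1-alpha)/2 = 0.25.
t1 = p^e1 * q^e2 = 0.15^0.75 * 0.8^0.25 = 0.227951.
t2 = (1-p)^e1 * (1-q)^e2 = 0.85^0.75 * 0.2^0.25 = 0.592.
4/(1-alpha^2) = 5.333333.
D = 5.333333*(1 - 0.227951 - 0.592) = 0.9603

0.9603


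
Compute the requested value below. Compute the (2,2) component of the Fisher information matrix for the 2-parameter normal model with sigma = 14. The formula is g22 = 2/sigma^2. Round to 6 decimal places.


For the 2-parameter normal family, the Fisher metric has:
  g11 = 1/sigma^2, g22 = 2/sigma^2.
sigma = 14, sigma^2 = 196.
g22 = 0.010204

0.010204


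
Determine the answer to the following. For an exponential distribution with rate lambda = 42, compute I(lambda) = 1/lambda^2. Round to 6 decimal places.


Fisher information for exponential: I(lambda) = 1/lambda^2.
lambda = 42, lambda^2 = 1764.
I = 1/1764 = 0.000567

0.000567


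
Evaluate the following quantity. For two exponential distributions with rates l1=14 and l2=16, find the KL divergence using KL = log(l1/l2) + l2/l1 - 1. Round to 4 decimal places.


KL divergence for exponential family:
KL = log(l1/l2) + l2/l1 - 1.
log(14/16) = -0.133531.
16/14 = 1.142857.
KL = -0.133531 + 1.142857 - 1 = 0.0093

0.0093


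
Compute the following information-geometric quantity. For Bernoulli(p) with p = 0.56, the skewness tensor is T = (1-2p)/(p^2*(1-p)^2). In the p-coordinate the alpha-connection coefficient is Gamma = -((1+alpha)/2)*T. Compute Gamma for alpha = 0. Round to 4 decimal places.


Skewness (Amari-Chentsov) tensor: T = (1-2p)/(p^2*(1-p)^2).
p = 0.56, 1-2p = -0.12, p^2 = 0.3136, (1-p)^2 = 0.1936.
T = -0.12/(0.3136 * 0.1936) = -1.976514.
In the p-coordinate, Gamma^(alpha) = Gamma^(0) - (alpha/2)*T with Gamma^(0) = (1/2)*g'(p) = -T/2,
so Gamma^(alpha) = -((1+alpha)/2)*T.
alpha = 0, -(1+alpha)/2 = -0.5.
Gamma = -0.5 * -1.976514 = 0.9883

0.9883


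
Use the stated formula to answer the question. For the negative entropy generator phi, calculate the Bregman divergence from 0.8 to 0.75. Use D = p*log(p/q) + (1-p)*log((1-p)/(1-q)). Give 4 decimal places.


Bregman divergence with negative entropy generator:
D = p*log(p/q) + (1-p)*log((1-p)/(1-q)).
p = 0.8, q = 0.75.
p*log(p/q) = 0.8*log(0.8/0.75) = 0.051631.
(1-p)*log((1-p)/(1-q)) = 0.2*log(0.2/0.25) = -0.044629.
D = 0.051631 + -0.044629 = 0.0070

0.0070


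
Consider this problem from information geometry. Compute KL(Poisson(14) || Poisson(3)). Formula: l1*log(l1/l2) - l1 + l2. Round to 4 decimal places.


KL divergence for Poisson:
KL = l1*log(l1/l2) - l1 + l2.
l1 = 14, l2 = 3.
log(14/3) = 1.540445.
l1*log(l1/l2) = 14 * 1.540445 = 21.566231.
KL = 21.566231 - 14 + 3 = 10.5662

10.5662


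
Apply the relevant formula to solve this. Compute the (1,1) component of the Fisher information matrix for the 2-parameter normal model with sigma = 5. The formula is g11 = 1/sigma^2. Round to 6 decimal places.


For the 2-parameter normal family, the Fisher metric has:
  g11 = 1/sigma^2, g22 = 2/sigma^2.
sigma = 5, sigma^2 = 25.
g11 = 0.040000

0.040000


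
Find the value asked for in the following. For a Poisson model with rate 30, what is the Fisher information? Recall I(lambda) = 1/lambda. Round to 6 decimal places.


Fisher information for Poisson: I(lambda) = 1/lambda.
lambda = 30.
I(lambda) = 1/30 = 0.033333

0.033333


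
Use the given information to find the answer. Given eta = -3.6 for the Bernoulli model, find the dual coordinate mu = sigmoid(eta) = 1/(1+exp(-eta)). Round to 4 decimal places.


Dual coordinate (expectation parameter) for Bernoulli:
mu = 1/(1+exp(-eta)).
eta = -3.6.
exp(-eta) = exp(3.6) = 36.598234.
mu = 1/(1+36.598234) = 0.0266

0.0266


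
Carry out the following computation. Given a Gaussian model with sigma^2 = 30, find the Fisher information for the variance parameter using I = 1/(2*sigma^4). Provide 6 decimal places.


Fisher information for variance: I(sigma^2) = 1/(2*sigma^4).
sigma^2 = 30, so sigma^4 = 900.
I = 1/(2*900) = 1/1800 = 0.000556

0.000556
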